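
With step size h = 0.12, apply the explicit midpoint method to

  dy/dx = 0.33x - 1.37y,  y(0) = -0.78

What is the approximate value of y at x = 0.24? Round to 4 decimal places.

-0.5536

Midpoint: k1 = f(x_n, y_n); k2 = f(x_n + h/2, y_n + (h/2)·k1); y_{n+1} = y_n + h·k2.
x=0.000000, y=-0.780000:
  k1 = f(0.000000, -0.780000) = 1.068600
  k2 = f(0.060000, -0.715884) = 1.000561
  y ← -0.780000 + 0.12·1.000561 = -0.659933
x=0.120000, y=-0.659933:
  k1 = f(0.120000, -0.659933) = 0.943708
  k2 = f(0.180000, -0.603310) = 0.885935
  y ← -0.659933 + 0.12·0.885935 = -0.553620
y(0.24) ≈ -0.5536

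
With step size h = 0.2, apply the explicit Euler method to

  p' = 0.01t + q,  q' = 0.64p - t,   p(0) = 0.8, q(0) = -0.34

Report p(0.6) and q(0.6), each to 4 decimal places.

0.6489, -0.1762

Euler on (p,q): p_{n+1} = p_n + h·p', q_{n+1} = q_n + h·q'.
0.000000: (0.800000, -0.340000); f=(-0.340000, 0.512000) → (0.732000, -0.237600)
0.200000: (0.732000, -0.237600); f=(-0.235600, 0.268480) → (0.684880, -0.183904)
0.400000: (0.684880, -0.183904); f=(-0.179904, 0.038323) → (0.648899, -0.176239)
(p(0.6), q(0.6)) ≈ (0.6489, -0.1762)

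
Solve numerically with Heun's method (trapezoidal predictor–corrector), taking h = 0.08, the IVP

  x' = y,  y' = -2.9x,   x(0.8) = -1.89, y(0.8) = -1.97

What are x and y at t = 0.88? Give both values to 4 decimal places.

-2.0301, -1.5132

Heun on (x,y): k1 = f(t_n, state_n); k2 = f(t_n + h, state_n + h·k1); state_{n+1} = state_n + (h/2)·(k1 + k2).
0.800000: (-1.890000, -1.970000)
  k1 = (-1.970000, 5.481000)
  predictor → (-2.047600, -1.531520)
  k2 = (-1.531520, 5.938040)
  → (-2.030061, -1.513238)
(x(0.88), y(0.88)) ≈ (-2.0301, -1.5132)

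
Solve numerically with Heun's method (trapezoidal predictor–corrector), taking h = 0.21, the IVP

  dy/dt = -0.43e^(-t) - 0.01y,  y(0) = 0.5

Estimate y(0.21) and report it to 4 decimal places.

0.4173

Heun: k1 = f(t_n, y_n); k2 = f(t_n + h, y_n + h·k1); y_{n+1} = y_n + (h/2)·(k1 + k2).
t=0.000000, y=0.500000:
  k1 = f(0.000000, 0.500000) = -0.435000
  k2 = f(0.210000, 0.408650) = -0.352638
  y ← 0.500000 + (0.21/2)·(-0.435000 + (-0.352638)) = 0.417298
y(0.21) ≈ 0.4173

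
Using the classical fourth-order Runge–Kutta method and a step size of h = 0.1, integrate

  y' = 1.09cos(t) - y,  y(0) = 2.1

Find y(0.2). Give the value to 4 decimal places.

1.9155

RK4: k1 = f(t_n, y_n); k2 = f(t_n + h/2, y_n + (h/2)·k1); k3 = f(t_n + h/2, y_n + (h/2)·k2); k4 = f(t_n + h, y_n + h·k3); y_{n+1} = y_n + (h/6)·(k1 + 2k2 + 2k3 + k4).
t=0.000000, y=2.100000:
  k1 = f(0.000000, 2.100000) = -1.010000
  k2 = f(0.050000, 2.049500) = -0.960862
  k3 = f(0.050000, 2.051957) = -0.963319
  k4 = f(0.100000, 2.003668) = -0.919114
  y ← 2.100000 + (0.1/6)·(k1 + 2k2 + 2k3 + k4) = 2.003709
t=0.100000, y=2.003709:
  k1 = f(0.100000, 2.003709) = -0.919154
  k2 = f(0.150000, 1.957751) = -0.879991
  k3 = f(0.150000, 1.959709) = -0.881949
  k4 = f(0.200000, 1.915514) = -0.847241
  y ← 2.003709 + (0.1/6)·(k1 + 2k2 + 2k3 + k4) = 1.915537
y(0.2) ≈ 1.9155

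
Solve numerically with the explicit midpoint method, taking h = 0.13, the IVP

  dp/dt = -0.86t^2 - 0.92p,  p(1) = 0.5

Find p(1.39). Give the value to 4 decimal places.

Midpoint: k1 = f(t_n, p_n); k2 = f(t_n + h/2, p_n + (h/2)·k1); p_{n+1} = p_n + h·k2.
t=1.000000, p=0.500000:
  k1 = f(1.000000, 0.500000) = -1.320000
  k2 = f(1.065000, 0.414200) = -1.356497
  p ← 0.500000 + 0.13·(-1.356497) = 0.323655
t=1.130000, p=0.323655:
  k1 = f(1.130000, 0.323655) = -1.395897
  k2 = f(1.195000, 0.232922) = -1.442390
  p ← 0.323655 + 0.13·(-1.442390) = 0.136145
t=1.260000, p=0.136145:
  k1 = f(1.260000, 0.136145) = -1.490589
  k2 = f(1.325000, 0.039256) = -1.545953
  p ← 0.136145 + 0.13·(-1.545953) = -0.064829
p(1.39) ≈ -0.0648

-0.0648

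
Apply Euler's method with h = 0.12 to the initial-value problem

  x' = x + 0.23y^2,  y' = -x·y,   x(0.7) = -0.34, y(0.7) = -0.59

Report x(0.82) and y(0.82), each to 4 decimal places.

-0.3712, -0.6141

Euler on (x,y): x_{n+1} = x_n + h·x', y_{n+1} = y_n + h·y'.
0.700000: (-0.340000, -0.590000); f=(-0.259937, -0.200600) → (-0.371192, -0.614072)
(x(0.82), y(0.82)) ≈ (-0.3712, -0.6141)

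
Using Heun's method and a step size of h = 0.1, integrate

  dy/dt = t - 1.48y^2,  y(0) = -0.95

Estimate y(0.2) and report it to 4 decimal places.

-1.2918

Heun: k1 = f(t_n, y_n); k2 = f(t_n + h, y_n + h·k1); y_{n+1} = y_n + (h/2)·(k1 + k2).
t=0.000000, y=-0.950000:
  k1 = f(0.000000, -0.950000) = -1.335700
  k2 = f(0.100000, -1.083570) = -1.637703
  y ← -0.950000 + (0.1/2)·(-1.335700 + (-1.637703)) = -1.098670
t=0.100000, y=-1.098670:
  k1 = f(0.100000, -1.098670) = -1.686473
  k2 = f(0.200000, -1.267317) = -2.177018
  y ← -1.098670 + (0.1/2)·(-1.686473 + (-2.177018)) = -1.291845
y(0.2) ≈ -1.2918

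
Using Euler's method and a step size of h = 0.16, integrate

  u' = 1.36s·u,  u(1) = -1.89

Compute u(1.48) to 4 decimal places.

Euler: u_{n+1} = u_n + h·f(s_n, u_n).
s=1.000000, u=-1.890000: f=-2.570400 → u ← -1.890000 + 0.16·(-2.570400) = -2.301264
s=1.160000, u=-2.301264: f=-3.630474 → u ← -2.301264 + 0.16·(-3.630474) = -2.882140
s=1.320000, u=-2.882140: f=-5.174017 → u ← -2.882140 + 0.16·(-5.174017) = -3.709983
u(1.48) ≈ -3.7100

-3.7100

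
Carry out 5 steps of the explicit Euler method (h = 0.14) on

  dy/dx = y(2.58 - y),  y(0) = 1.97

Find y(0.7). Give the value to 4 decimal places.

2.4871

Euler: y_{n+1} = y_n + h·f(x_n, y_n).
x=0.000000, y=1.970000: f=1.201700 → y ← 1.970000 + 0.14·1.201700 = 2.138238
x=0.140000, y=2.138238: f=0.944592 → y ← 2.138238 + 0.14·0.944592 = 2.270481
x=0.280000, y=2.270481: f=0.702757 → y ← 2.270481 + 0.14·0.702757 = 2.368867
x=0.420000, y=2.368867: f=0.500146 → y ← 2.368867 + 0.14·0.500146 = 2.438887
x=0.560000, y=2.438887: f=0.344158 → y ← 2.438887 + 0.14·0.344158 = 2.487069
y(0.7) ≈ 2.4871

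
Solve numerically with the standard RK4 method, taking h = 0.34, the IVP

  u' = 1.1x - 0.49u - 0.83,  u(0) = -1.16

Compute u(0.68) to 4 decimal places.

-1.0830

RK4: k1 = f(x_n, u_n); k2 = f(x_n + h/2, u_n + (h/2)·k1); k3 = f(x_n + h/2, u_n + (h/2)·k2); k4 = f(x_n + h, u_n + h·k3); u_{n+1} = u_n + (h/6)·(k1 + 2k2 + 2k3 + k4).
x=0.000000, u=-1.160000:
  k1 = f(0.000000, -1.160000) = -0.261600
  k2 = f(0.170000, -1.204472) = -0.052809
  k3 = f(0.170000, -1.168977) = -0.070201
  k4 = f(0.340000, -1.183868) = 0.124095
  u ← -1.160000 + (0.34/6)·(k1 + 2k2 + 2k3 + k4) = -1.181733
x=0.340000, u=-1.181733:
  k1 = f(0.340000, -1.181733) = 0.123049
  k2 = f(0.510000, -1.160815) = 0.299799
  k3 = f(0.510000, -1.130767) = 0.285076
  k4 = f(0.680000, -1.084807) = 0.449556
  u ← -1.181733 + (0.34/6)·(k1 + 2k2 + 2k3 + k4) = -1.083000
u(0.68) ≈ -1.0830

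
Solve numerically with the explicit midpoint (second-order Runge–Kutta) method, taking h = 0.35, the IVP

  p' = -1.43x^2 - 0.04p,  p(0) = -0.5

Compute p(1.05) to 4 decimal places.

Midpoint: k1 = f(x_n, p_n); k2 = f(x_n + h/2, p_n + (h/2)·k1); p_{n+1} = p_n + h·k2.
x=0.000000, p=-0.500000:
  k1 = f(0.000000, -0.500000) = 0.020000
  k2 = f(0.175000, -0.496500) = -0.023934
  p ← -0.500000 + 0.35·(-0.023934) = -0.508377
x=0.350000, p=-0.508377:
  k1 = f(0.350000, -0.508377) = -0.154840
  k2 = f(0.525000, -0.535474) = -0.372725
  p ← -0.508377 + 0.35·(-0.372725) = -0.638830
x=0.700000, p=-0.638830:
  k1 = f(0.700000, -0.638830) = -0.675147
  k2 = f(0.875000, -0.756981) = -1.064565
  p ← -0.638830 + 0.35·(-1.064565) = -1.011428
p(1.05) ≈ -1.0114

-1.0114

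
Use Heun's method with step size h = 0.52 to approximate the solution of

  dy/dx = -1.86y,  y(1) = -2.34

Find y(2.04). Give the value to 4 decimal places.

Heun: k1 = f(x_n, y_n); k2 = f(x_n + h, y_n + h·k1); y_{n+1} = y_n + (h/2)·(k1 + k2).
x=1.000000, y=-2.340000:
  k1 = f(1.000000, -2.340000) = 4.352400
  k2 = f(1.520000, -0.076752) = 0.142759
  y ← -2.340000 + (0.52/2)·(4.352400 + 0.142759) = -1.171259
x=1.520000, y=-1.171259:
  k1 = f(1.520000, -1.171259) = 2.178541
  k2 = f(2.040000, -0.038417) = 0.071456
  y ← -1.171259 + (0.52/2)·(2.178541 + 0.071456) = -0.586259
y(2.04) ≈ -0.5863

-0.5863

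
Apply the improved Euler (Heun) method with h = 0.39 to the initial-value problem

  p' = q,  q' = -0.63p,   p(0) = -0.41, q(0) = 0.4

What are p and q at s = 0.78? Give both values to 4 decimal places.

-0.0353, 0.5161

Heun on (p,q): k1 = f(s_n, state_n); k2 = f(s_n + h, state_n + h·k1); state_{n+1} = state_n + (h/2)·(k1 + k2).
0.000000: (-0.410000, 0.400000)
  k1 = (0.400000, 0.258300)
  predictor → (-0.254000, 0.500737)
  k2 = (0.500737, 0.160020)
  → (-0.234356, 0.481572)
0.390000: (-0.234356, 0.481572)
  k1 = (0.481572, 0.147644)
  predictor → (-0.046543, 0.539154)
  k2 = (0.539154, 0.029322)
  → (-0.035315, 0.516081)
(p(0.78), q(0.78)) ≈ (-0.0353, 0.5161)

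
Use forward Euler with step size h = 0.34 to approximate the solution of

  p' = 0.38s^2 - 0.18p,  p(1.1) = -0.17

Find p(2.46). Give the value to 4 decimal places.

1.1984

Euler: p_{n+1} = p_n + h·f(s_n, p_n).
s=1.100000, p=-0.170000: f=0.490400 → p ← -0.170000 + 0.34·0.490400 = -0.003264
s=1.440000, p=-0.003264: f=0.788556 → p ← -0.003264 + 0.34·0.788556 = 0.264845
s=1.780000, p=0.264845: f=1.156320 → p ← 0.264845 + 0.34·1.156320 = 0.657994
s=2.120000, p=0.657994: f=1.589433 → p ← 0.657994 + 0.34·1.589433 = 1.198401
p(2.46) ≈ 1.1984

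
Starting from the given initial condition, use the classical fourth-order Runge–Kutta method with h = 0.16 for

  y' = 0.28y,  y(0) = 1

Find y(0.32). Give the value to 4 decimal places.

1.0937

RK4: k1 = f(x_n, y_n); k2 = f(x_n + h/2, y_n + (h/2)·k1); k3 = f(x_n + h/2, y_n + (h/2)·k2); k4 = f(x_n + h, y_n + h·k3); y_{n+1} = y_n + (h/6)·(k1 + 2k2 + 2k3 + k4).
x=0.000000, y=1.000000:
  k1 = f(0.000000, 1.000000) = 0.280000
  k2 = f(0.080000, 1.022400) = 0.286272
  k3 = f(0.080000, 1.022902) = 0.286412
  k4 = f(0.160000, 1.045826) = 0.292831
  y ← 1.000000 + (0.16/6)·(k1 + 2k2 + 2k3 + k4) = 1.045819
x=0.160000, y=1.045819:
  k1 = f(0.160000, 1.045819) = 0.292829
  k2 = f(0.240000, 1.069245) = 0.299389
  k3 = f(0.240000, 1.069770) = 0.299536
  k4 = f(0.320000, 1.093744) = 0.306248
  y ← 1.045819 + (0.16/6)·(k1 + 2k2 + 2k3 + k4) = 1.093737
y(0.32) ≈ 1.0937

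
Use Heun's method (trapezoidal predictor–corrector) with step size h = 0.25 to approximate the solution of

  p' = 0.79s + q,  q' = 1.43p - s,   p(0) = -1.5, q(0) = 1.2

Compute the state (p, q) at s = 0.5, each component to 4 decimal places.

-1.0601, 0.1877

Heun on (p,q): k1 = f(s_n, state_n); k2 = f(s_n + h, state_n + h·k1); state_{n+1} = state_n + (h/2)·(k1 + k2).
0.000000: (-1.500000, 1.200000)
  k1 = (1.200000, -2.145000)
  predictor → (-1.200000, 0.663750)
  k2 = (0.861250, -1.966000)
  → (-1.242344, 0.686125)
0.250000: (-1.242344, 0.686125)
  k1 = (0.883625, -2.026552)
  predictor → (-1.021437, 0.179487)
  k2 = (0.574487, -1.960656)
  → (-1.060080, 0.187724)
(p(0.5), q(0.5)) ≈ (-1.0601, 0.1877)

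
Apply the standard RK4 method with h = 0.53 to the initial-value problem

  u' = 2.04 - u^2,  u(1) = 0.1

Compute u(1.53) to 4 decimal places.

0.9644

RK4: k1 = f(x_n, u_n); k2 = f(x_n + h/2, u_n + (h/2)·k1); k3 = f(x_n + h/2, u_n + (h/2)·k2); k4 = f(x_n + h, u_n + h·k3); u_{n+1} = u_n + (h/6)·(k1 + 2k2 + 2k3 + k4).
x=1.000000, u=0.100000:
  k1 = f(1.000000, 0.100000) = 2.030000
  k2 = f(1.265000, 0.637950) = 1.633020
  k3 = f(1.265000, 0.532750) = 1.756177
  k4 = f(1.530000, 1.030774) = 0.977505
  u ← 0.100000 + (0.53/6)·(k1 + 2k2 + 2k3 + k4) = 0.964421
u(1.53) ≈ 0.9644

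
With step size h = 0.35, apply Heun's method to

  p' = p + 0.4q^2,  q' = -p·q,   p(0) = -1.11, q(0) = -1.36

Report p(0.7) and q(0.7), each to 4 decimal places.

Heun on (p,q): k1 = f(s_n, state_n); k2 = f(s_n + h, state_n + h·k1); state_{n+1} = state_n + (h/2)·(k1 + k2).
0.000000: (-1.110000, -1.360000)
  k1 = (-0.370160, -1.509600)
  predictor → (-1.239556, -1.888360)
  k2 = (0.186805, -2.340728)
  → (-1.142087, -2.033807)
0.350000: (-1.142087, -2.033807)
  k1 = (0.512462, -2.322785)
  predictor → (-0.962725, -2.846782)
  k2 = (2.278942, -2.740669)
  → (-0.653591, -2.919912)
(p(0.7), q(0.7)) ≈ (-0.6536, -2.9199)

-0.6536, -2.9199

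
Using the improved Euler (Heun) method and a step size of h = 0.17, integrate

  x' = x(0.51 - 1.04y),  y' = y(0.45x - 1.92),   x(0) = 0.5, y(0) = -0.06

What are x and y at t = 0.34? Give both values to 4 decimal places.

Heun on (x,y): k1 = f(t_n, state_n); k2 = f(t_n + h, state_n + h·k1); state_{n+1} = state_n + (h/2)·(k1 + k2).
0.000000: (0.500000, -0.060000)
  k1 = (0.286200, 0.101700)
  predictor → (0.548654, -0.042711)
  k2 = (0.304184, 0.071460)
  → (0.550183, -0.045281)
0.170000: (0.550183, -0.045281)
  k1 = (0.306503, 0.075729)
  predictor → (0.602288, -0.032407)
  k2 = (0.327466, 0.053439)
  → (0.604070, -0.034302)
(x(0.34), y(0.34)) ≈ (0.6041, -0.0343)

0.6041, -0.0343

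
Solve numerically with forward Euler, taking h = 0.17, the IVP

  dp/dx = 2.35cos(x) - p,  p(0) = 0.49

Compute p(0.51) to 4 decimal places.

1.2588

Euler: p_{n+1} = p_n + h·f(x_n, p_n).
x=0.000000, p=0.490000: f=1.860000 → p ← 0.490000 + 0.17·1.860000 = 0.806200
x=0.170000, p=0.806200: f=1.509924 → p ← 0.806200 + 0.17·1.509924 = 1.062887
x=0.340000, p=1.062887: f=1.152586 → p ← 1.062887 + 0.17·1.152586 = 1.258827
p(0.51) ≈ 1.2588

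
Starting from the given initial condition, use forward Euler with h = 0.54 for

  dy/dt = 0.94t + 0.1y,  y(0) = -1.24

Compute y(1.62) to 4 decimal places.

-0.6148

Euler: y_{n+1} = y_n + h·f(t_n, y_n).
t=0.000000, y=-1.240000: f=-0.124000 → y ← -1.240000 + 0.54·(-0.124000) = -1.306960
t=0.540000, y=-1.306960: f=0.376904 → y ← -1.306960 + 0.54·0.376904 = -1.103432
t=1.080000, y=-1.103432: f=0.904857 → y ← -1.103432 + 0.54·0.904857 = -0.614809
y(1.62) ≈ -0.6148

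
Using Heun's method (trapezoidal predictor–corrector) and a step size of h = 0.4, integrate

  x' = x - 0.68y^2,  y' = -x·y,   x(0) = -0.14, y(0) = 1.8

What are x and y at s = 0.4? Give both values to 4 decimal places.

-1.3155, 2.2599

Heun on (x,y): k1 = f(s_n, state_n); k2 = f(s_n + h, state_n + h·k1); state_{n+1} = state_n + (h/2)·(k1 + k2).
0.000000: (-0.140000, 1.800000)
  k1 = (-2.343200, 0.252000)
  predictor → (-1.077280, 1.900800)
  k2 = (-3.534148, 2.047694)
  → (-1.315470, 2.259939)
(x(0.4), y(0.4)) ≈ (-1.3155, 2.2599)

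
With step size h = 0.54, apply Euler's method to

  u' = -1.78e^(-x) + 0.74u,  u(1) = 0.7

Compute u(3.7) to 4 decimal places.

1.4636

Euler: u_{n+1} = u_n + h·f(x_n, u_n).
x=1.000000, u=0.700000: f=-0.136825 → u ← 0.700000 + 0.54·(-0.136825) = 0.626114
x=1.540000, u=0.626114: f=0.081726 → u ← 0.626114 + 0.54·0.081726 = 0.670246
x=2.080000, u=0.670246: f=0.273607 → u ← 0.670246 + 0.54·0.273607 = 0.817994
x=2.620000, u=0.817994: f=0.475726 → u ← 0.817994 + 0.54·0.475726 = 1.074886
x=3.160000, u=1.074886: f=0.719898 → u ← 1.074886 + 0.54·0.719898 = 1.463631
u(3.7) ≈ 1.4636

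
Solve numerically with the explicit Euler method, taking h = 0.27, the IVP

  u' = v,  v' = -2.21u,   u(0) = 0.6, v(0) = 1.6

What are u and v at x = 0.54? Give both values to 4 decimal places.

Euler on (u,v): u_{n+1} = u_n + h·u', v_{n+1} = v_n + h·v'.
0.000000: (0.600000, 1.600000); f=(1.600000, -1.326000) → (1.032000, 1.241980)
0.270000: (1.032000, 1.241980); f=(1.241980, -2.280720) → (1.367335, 0.626186)
(u(0.54), v(0.54)) ≈ (1.3673, 0.6262)

1.3673, 0.6262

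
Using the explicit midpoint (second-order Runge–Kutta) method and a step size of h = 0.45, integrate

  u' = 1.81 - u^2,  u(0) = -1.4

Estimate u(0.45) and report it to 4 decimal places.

-1.5105

Midpoint: k1 = f(t_n, u_n); k2 = f(t_n + h/2, u_n + (h/2)·k1); u_{n+1} = u_n + h·k2.
t=0.000000, u=-1.400000:
  k1 = f(0.000000, -1.400000) = -0.150000
  k2 = f(0.225000, -1.433750) = -0.245639
  u ← -1.400000 + 0.45·(-0.245639) = -1.510538
u(0.45) ≈ -1.5105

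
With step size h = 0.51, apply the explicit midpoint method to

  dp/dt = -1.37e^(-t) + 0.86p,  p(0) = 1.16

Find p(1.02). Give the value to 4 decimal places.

Midpoint: k1 = f(t_n, p_n); k2 = f(t_n + h/2, p_n + (h/2)·k1); p_{n+1} = p_n + h·k2.
t=0.000000, p=1.160000:
  k1 = f(0.000000, 1.160000) = -0.372400
  k2 = f(0.255000, 1.065038) = -0.145703
  p ← 1.160000 + 0.51·(-0.145703) = 1.085692
t=0.510000, p=1.085692:
  k1 = f(0.510000, 1.085692) = 0.111016
  k2 = f(0.765000, 1.114001) = 0.320533
  p ← 1.085692 + 0.51·0.320533 = 1.249163
p(1.02) ≈ 1.2492

1.2492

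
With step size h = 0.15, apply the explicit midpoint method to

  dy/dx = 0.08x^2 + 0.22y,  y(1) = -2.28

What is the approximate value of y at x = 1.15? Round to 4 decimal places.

Midpoint: k1 = f(x_n, y_n); k2 = f(x_n + h/2, y_n + (h/2)·k1); y_{n+1} = y_n + h·k2.
x=1.000000, y=-2.280000:
  k1 = f(1.000000, -2.280000) = -0.421600
  k2 = f(1.075000, -2.311620) = -0.416106
  y ← -2.280000 + 0.15·(-0.416106) = -2.342416
y(1.15) ≈ -2.3424

-2.3424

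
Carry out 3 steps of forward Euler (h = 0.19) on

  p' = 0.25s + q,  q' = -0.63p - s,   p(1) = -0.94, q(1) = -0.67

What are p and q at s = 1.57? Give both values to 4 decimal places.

-1.2015, -0.9814

Euler on (p,q): p_{n+1} = p_n + h·p', q_{n+1} = q_n + h·q'.
1.000000: (-0.940000, -0.670000); f=(-0.420000, -0.407800) → (-1.019800, -0.747482)
1.190000: (-1.019800, -0.747482); f=(-0.449982, -0.547526) → (-1.105297, -0.851512)
1.380000: (-1.105297, -0.851512); f=(-0.506512, -0.683663) → (-1.201534, -0.981408)
(p(1.57), q(1.57)) ≈ (-1.2015, -0.9814)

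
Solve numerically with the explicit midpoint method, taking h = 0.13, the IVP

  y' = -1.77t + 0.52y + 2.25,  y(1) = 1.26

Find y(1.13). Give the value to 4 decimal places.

Midpoint: k1 = f(t_n, y_n); k2 = f(t_n + h/2, y_n + (h/2)·k1); y_{n+1} = y_n + h·k2.
t=1.000000, y=1.260000:
  k1 = f(1.000000, 1.260000) = 1.135200
  k2 = f(1.065000, 1.333788) = 1.058520
  y ← 1.260000 + 0.13·1.058520 = 1.397608
y(1.13) ≈ 1.3976

1.3976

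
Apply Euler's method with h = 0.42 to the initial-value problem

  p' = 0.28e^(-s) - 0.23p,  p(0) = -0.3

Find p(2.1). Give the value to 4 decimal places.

0.0483

Euler: p_{n+1} = p_n + h·f(s_n, p_n).
s=0.000000, p=-0.300000: f=0.349000 → p ← -0.300000 + 0.42·0.349000 = -0.153420
s=0.420000, p=-0.153420: f=0.219260 → p ← -0.153420 + 0.42·0.219260 = -0.061331
s=0.840000, p=-0.061331: f=0.134985 → p ← -0.061331 + 0.42·0.134985 = -0.004637
s=1.260000, p=-0.004637: f=0.080490 → p ← -0.004637 + 0.42·0.080490 = 0.029168
s=1.680000, p=0.029168: f=0.045476 → p ← 0.029168 + 0.42·0.045476 = 0.048268
p(2.1) ≈ 0.0483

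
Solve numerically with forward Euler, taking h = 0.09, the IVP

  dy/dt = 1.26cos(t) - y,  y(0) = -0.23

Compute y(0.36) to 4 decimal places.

Euler: y_{n+1} = y_n + h·f(t_n, y_n).
t=0.000000, y=-0.230000: f=1.490000 → y ← -0.230000 + 0.09·1.490000 = -0.095900
t=0.090000, y=-0.095900: f=1.350800 → y ← -0.095900 + 0.09·1.350800 = 0.025672
t=0.180000, y=0.025672: f=1.213971 → y ← 0.025672 + 0.09·1.213971 = 0.134929
t=0.270000, y=0.134929: f=1.079422 → y ← 0.134929 + 0.09·1.079422 = 0.232077
y(0.36) ≈ 0.2321

0.2321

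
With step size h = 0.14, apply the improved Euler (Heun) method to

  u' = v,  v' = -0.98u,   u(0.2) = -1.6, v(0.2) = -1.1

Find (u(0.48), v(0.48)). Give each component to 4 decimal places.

Heun on (u,v): k1 = f(t_n, state_n); k2 = f(t_n + h, state_n + h·k1); state_{n+1} = state_n + (h/2)·(k1 + k2).
0.200000: (-1.600000, -1.100000)
  k1 = (-1.100000, 1.568000)
  predictor → (-1.754000, -0.880480)
  k2 = (-0.880480, 1.718920)
  → (-1.738634, -0.869916)
0.340000: (-1.738634, -0.869916)
  k1 = (-0.869916, 1.703861)
  predictor → (-1.860422, -0.631375)
  k2 = (-0.631375, 1.823213)
  → (-1.843724, -0.623020)
(u(0.48), v(0.48)) ≈ (-1.8437, -0.6230)

-1.8437, -0.6230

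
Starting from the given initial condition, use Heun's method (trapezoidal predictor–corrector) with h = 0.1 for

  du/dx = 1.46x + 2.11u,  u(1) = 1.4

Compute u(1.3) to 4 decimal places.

Heun: k1 = f(x_n, u_n); k2 = f(x_n + h, u_n + h·k1); u_{n+1} = u_n + (h/2)·(k1 + k2).
x=1.000000, u=1.400000:
  k1 = f(1.000000, 1.400000) = 4.414000
  k2 = f(1.100000, 1.841400) = 5.491354
  u ← 1.400000 + (0.1/2)·(4.414000 + 5.491354) = 1.895268
x=1.100000, u=1.895268:
  k1 = f(1.100000, 1.895268) = 5.605015
  k2 = f(1.200000, 2.455769) = 6.933673
  u ← 1.895268 + (0.1/2)·(5.605015 + 6.933673) = 2.522202
x=1.200000, u=2.522202:
  k1 = f(1.200000, 2.522202) = 7.073846
  k2 = f(1.300000, 3.229587) = 8.712428
  u ← 2.522202 + (0.1/2)·(7.073846 + 8.712428) = 3.311516
u(1.3) ≈ 3.3115

3.3115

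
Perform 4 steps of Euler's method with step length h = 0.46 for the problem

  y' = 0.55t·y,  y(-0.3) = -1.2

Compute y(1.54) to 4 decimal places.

Euler: y_{n+1} = y_n + h·f(t_n, y_n).
t=-0.300000, y=-1.200000: f=0.198000 → y ← -1.200000 + 0.46·0.198000 = -1.108920
t=0.160000, y=-1.108920: f=-0.097585 → y ← -1.108920 + 0.46·(-0.097585) = -1.153809
t=0.620000, y=-1.153809: f=-0.393449 → y ← -1.153809 + 0.46·(-0.393449) = -1.334796
t=1.080000, y=-1.334796: f=-0.792869 → y ← -1.334796 + 0.46·(-0.792869) = -1.699515
y(1.54) ≈ -1.6995

-1.6995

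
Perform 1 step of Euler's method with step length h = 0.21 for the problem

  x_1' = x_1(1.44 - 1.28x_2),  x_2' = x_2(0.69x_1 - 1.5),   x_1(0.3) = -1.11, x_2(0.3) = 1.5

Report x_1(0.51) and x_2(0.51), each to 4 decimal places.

-0.9981, 0.7862

Euler on (x_1,x_2): x_1_{n+1} = x_1_n + h·x_1', x_2_{n+1} = x_2_n + h·x_2'.
0.300000: (-1.110000, 1.500000); f=(0.532800, -3.398850) → (-0.998112, 0.786241)
(x_1(0.51), x_2(0.51)) ≈ (-0.9981, 0.7862)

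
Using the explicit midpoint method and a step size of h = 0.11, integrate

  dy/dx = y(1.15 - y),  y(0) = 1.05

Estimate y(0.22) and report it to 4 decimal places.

1.0708

Midpoint: k1 = f(x_n, y_n); k2 = f(x_n + h/2, y_n + (h/2)·k1); y_{n+1} = y_n + h·k2.
x=0.000000, y=1.050000:
  k1 = f(0.000000, 1.050000) = 0.105000
  k2 = f(0.055000, 1.055775) = 0.099480
  y ← 1.050000 + 0.11·0.099480 = 1.060943
x=0.110000, y=1.060943:
  k1 = f(0.110000, 1.060943) = 0.094485
  k2 = f(0.165000, 1.066139) = 0.089407
  y ← 1.060943 + 0.11·0.089407 = 1.070778
y(0.22) ≈ 1.0708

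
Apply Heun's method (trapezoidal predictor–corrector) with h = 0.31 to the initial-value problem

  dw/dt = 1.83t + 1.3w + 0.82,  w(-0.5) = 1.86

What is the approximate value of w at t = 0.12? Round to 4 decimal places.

Heun: k1 = f(t_n, w_n); k2 = f(t_n + h, w_n + h·k1); w_{n+1} = w_n + (h/2)·(k1 + k2).
t=-0.500000, w=1.860000:
  k1 = f(-0.500000, 1.860000) = 2.323000
  k2 = f(-0.190000, 2.580130) = 3.826469
  w ← 1.860000 + (0.31/2)·(2.323000 + 3.826469) = 2.813168
t=-0.190000, w=2.813168:
  k1 = f(-0.190000, 2.813168) = 4.129418
  k2 = f(0.120000, 4.093287) = 6.360873
  w ← 2.813168 + (0.31/2)·(4.129418 + 6.360873) = 4.439163
w(0.12) ≈ 4.4392

4.4392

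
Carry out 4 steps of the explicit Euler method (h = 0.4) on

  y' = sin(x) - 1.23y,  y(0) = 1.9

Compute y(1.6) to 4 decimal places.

Euler: y_{n+1} = y_n + h·f(x_n, y_n).
x=0.000000, y=1.900000: f=-2.337000 → y ← 1.900000 + 0.4·(-2.337000) = 0.965200
x=0.400000, y=0.965200: f=-0.797778 → y ← 0.965200 + 0.4·(-0.797778) = 0.646089
x=0.800000, y=0.646089: f=-0.077333 → y ← 0.646089 + 0.4·(-0.077333) = 0.615156
x=1.200000, y=0.615156: f=0.175398 → y ← 0.615156 + 0.4·0.175398 = 0.685315
y(1.6) ≈ 0.6853

0.6853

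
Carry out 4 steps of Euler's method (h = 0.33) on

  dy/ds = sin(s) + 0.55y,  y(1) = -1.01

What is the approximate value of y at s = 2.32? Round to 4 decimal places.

-0.3730

Euler: y_{n+1} = y_n + h·f(s_n, y_n).
s=1.000000, y=-1.010000: f=0.285971 → y ← -1.010000 + 0.33·0.285971 = -0.915630
s=1.330000, y=-0.915630: f=0.467552 → y ← -0.915630 + 0.33·0.467552 = -0.761337
s=1.660000, y=-0.761337: f=0.577288 → y ← -0.761337 + 0.33·0.577288 = -0.570832
s=1.990000, y=-0.570832: f=0.599456 → y ← -0.570832 + 0.33·0.599456 = -0.373012
y(2.32) ≈ -0.3730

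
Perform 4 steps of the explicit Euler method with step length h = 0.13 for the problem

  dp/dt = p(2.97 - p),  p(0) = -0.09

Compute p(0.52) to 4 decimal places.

Euler: p_{n+1} = p_n + h·f(t_n, p_n).
t=0.000000, p=-0.090000: f=-0.275400 → p ← -0.090000 + 0.13·(-0.275400) = -0.125802
t=0.130000, p=-0.125802: f=-0.389458 → p ← -0.125802 + 0.13·(-0.389458) = -0.176432
t=0.260000, p=-0.176432: f=-0.555130 → p ← -0.176432 + 0.13·(-0.555130) = -0.248598
t=0.390000, p=-0.248598: f=-0.800138 → p ← -0.248598 + 0.13·(-0.800138) = -0.352616
p(0.52) ≈ -0.3526

-0.3526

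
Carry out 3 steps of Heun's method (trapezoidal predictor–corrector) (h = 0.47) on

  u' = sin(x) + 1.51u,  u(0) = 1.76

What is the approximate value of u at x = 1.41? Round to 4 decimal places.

14.9783

Heun: k1 = f(x_n, u_n); k2 = f(x_n + h, u_n + h·k1); u_{n+1} = u_n + (h/2)·(k1 + k2).
x=0.000000, u=1.760000:
  k1 = f(0.000000, 1.760000) = 2.657600
  k2 = f(0.470000, 3.009072) = 4.996585
  u ← 1.760000 + (0.47/2)·(2.657600 + 4.996585) = 3.558733
x=0.470000, u=3.558733:
  k1 = f(0.470000, 3.558733) = 5.826574
  k2 = f(0.940000, 6.297223) = 10.316365
  u ← 3.558733 + (0.47/2)·(5.826574 + 10.316365) = 7.352324
x=0.940000, u=7.352324:
  k1 = f(0.940000, 7.352324) = 11.909568
  k2 = f(1.410000, 12.949821) = 20.541330
  u ← 7.352324 + (0.47/2)·(11.909568 + 20.541330) = 14.978285
u(1.41) ≈ 14.9783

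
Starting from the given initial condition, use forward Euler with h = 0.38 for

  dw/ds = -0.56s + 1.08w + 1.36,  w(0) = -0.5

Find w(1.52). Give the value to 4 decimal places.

1.1136

Euler: w_{n+1} = w_n + h·f(s_n, w_n).
s=0.000000, w=-0.500000: f=0.820000 → w ← -0.500000 + 0.38·0.820000 = -0.188400
s=0.380000, w=-0.188400: f=0.943728 → w ← -0.188400 + 0.38·0.943728 = 0.170217
s=0.760000, w=0.170217: f=1.118234 → w ← 0.170217 + 0.38·1.118234 = 0.595146
s=1.140000, w=0.595146: f=1.364357 → w ← 0.595146 + 0.38·1.364357 = 1.113601
w(1.52) ≈ 1.1136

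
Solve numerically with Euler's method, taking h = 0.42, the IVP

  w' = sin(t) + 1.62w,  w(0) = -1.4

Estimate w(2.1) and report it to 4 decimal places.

Euler: w_{n+1} = w_n + h·f(t_n, w_n).
t=0.000000, w=-1.400000: f=-2.268000 → w ← -1.400000 + 0.42·(-2.268000) = -2.352560
t=0.420000, w=-2.352560: f=-3.403387 → w ← -2.352560 + 0.42·(-3.403387) = -3.781982
t=0.840000, w=-3.781982: f=-5.382168 → w ← -3.781982 + 0.42·(-5.382168) = -6.042493
t=1.260000, w=-6.042493: f=-8.836749 → w ← -6.042493 + 0.42·(-8.836749) = -9.753928
t=1.680000, w=-9.753928: f=-14.807319 → w ← -9.753928 + 0.42·(-14.807319) = -15.973002
w(2.1) ≈ -15.9730

-15.9730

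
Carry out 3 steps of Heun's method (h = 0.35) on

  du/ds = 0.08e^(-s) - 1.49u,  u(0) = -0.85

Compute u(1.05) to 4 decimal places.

-0.1756

Heun: k1 = f(s_n, u_n); k2 = f(s_n + h, u_n + h·k1); u_{n+1} = u_n + (h/2)·(k1 + k2).
s=0.000000, u=-0.850000:
  k1 = f(0.000000, -0.850000) = 1.346500
  k2 = f(0.350000, -0.378725) = 0.620675
  u ← -0.850000 + (0.35/2)·(1.346500 + 0.620675) = -0.505744
s=0.350000, u=-0.505744:
  k1 = f(0.350000, -0.505744) = 0.809934
  k2 = f(0.700000, -0.222267) = 0.370905
  u ← -0.505744 + (0.35/2)·(0.809934 + 0.370905) = -0.299097
s=0.700000, u=-0.299097:
  k1 = f(0.700000, -0.299097) = 0.485382
  k2 = f(1.050000, -0.129214) = 0.220523
  u ← -0.299097 + (0.35/2)·(0.485382 + 0.220523) = -0.175564
u(1.05) ≈ -0.1756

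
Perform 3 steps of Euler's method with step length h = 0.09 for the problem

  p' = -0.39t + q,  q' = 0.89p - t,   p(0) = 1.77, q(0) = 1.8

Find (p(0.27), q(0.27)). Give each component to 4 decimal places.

Euler on (p,q): p_{n+1} = p_n + h·p', q_{n+1} = q_n + h·q'.
0.000000: (1.770000, 1.800000); f=(1.800000, 1.575300) → (1.932000, 1.941777)
0.090000: (1.932000, 1.941777); f=(1.906677, 1.629480) → (2.103601, 2.088430)
0.180000: (2.103601, 2.088430); f=(2.018230, 1.692205) → (2.285242, 2.240729)
(p(0.27), q(0.27)) ≈ (2.2852, 2.2407)

2.2852, 2.2407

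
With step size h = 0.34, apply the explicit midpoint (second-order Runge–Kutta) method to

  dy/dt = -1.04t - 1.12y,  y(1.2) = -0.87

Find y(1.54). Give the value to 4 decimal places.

Midpoint: k1 = f(t_n, y_n); k2 = f(t_n + h/2, y_n + (h/2)·k1); y_{n+1} = y_n + h·k2.
t=1.200000, y=-0.870000:
  k1 = f(1.200000, -0.870000) = -0.273600
  k2 = f(1.370000, -0.916512) = -0.398307
  y ← -0.870000 + 0.34·(-0.398307) = -1.005424
y(1.54) ≈ -1.0054

-1.0054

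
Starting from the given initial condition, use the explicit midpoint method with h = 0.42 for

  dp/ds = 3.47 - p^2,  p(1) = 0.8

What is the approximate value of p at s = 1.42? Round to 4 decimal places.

1.4409

Midpoint: k1 = f(s_n, p_n); k2 = f(s_n + h/2, p_n + (h/2)·k1); p_{n+1} = p_n + h·k2.
s=1.000000, p=0.800000:
  k1 = f(1.000000, 0.800000) = 2.830000
  k2 = f(1.210000, 1.394300) = 1.525928
  p ← 0.800000 + 0.42·1.525928 = 1.440890
p(1.42) ≈ 1.4409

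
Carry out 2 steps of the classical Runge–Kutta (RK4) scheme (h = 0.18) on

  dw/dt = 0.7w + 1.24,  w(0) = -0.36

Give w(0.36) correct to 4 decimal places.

0.0445

RK4: k1 = f(t_n, w_n); k2 = f(t_n + h/2, w_n + (h/2)·k1); k3 = f(t_n + h/2, w_n + (h/2)·k2); k4 = f(t_n + h, w_n + h·k3); w_{n+1} = w_n + (h/6)·(k1 + 2k2 + 2k3 + k4).
t=0.000000, w=-0.360000:
  k1 = f(0.000000, -0.360000) = 0.988000
  k2 = f(0.090000, -0.271080) = 1.050244
  k3 = f(0.090000, -0.265478) = 1.054165
  k4 = f(0.180000, -0.170250) = 1.120825
  w ← -0.360000 + (0.18/6)·(k1 + 2k2 + 2k3 + k4) = -0.170471
t=0.180000, w=-0.170471:
  k1 = f(0.180000, -0.170471) = 1.120671
  k2 = f(0.270000, -0.069610) = 1.191273
  k3 = f(0.270000, -0.063256) = 1.195721
  k4 = f(0.360000, 0.044759) = 1.271331
  w ← -0.170471 + (0.18/6)·(k1 + 2k2 + 2k3 + k4) = 0.044509
w(0.36) ≈ 0.0445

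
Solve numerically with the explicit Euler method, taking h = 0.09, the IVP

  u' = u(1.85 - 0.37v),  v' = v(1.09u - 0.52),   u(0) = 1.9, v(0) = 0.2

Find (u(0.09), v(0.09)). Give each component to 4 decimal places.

Euler on (u,v): u_{n+1} = u_n + h·u', v_{n+1} = v_n + h·v'.
0.000000: (1.900000, 0.200000); f=(3.374400, 0.310200) → (2.203696, 0.227918)
(u(0.09), v(0.09)) ≈ (2.2037, 0.2279)

2.2037, 0.2279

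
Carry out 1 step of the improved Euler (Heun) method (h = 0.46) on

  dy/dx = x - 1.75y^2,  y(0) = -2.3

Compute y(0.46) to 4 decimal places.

Heun: k1 = f(x_n, y_n); k2 = f(x_n + h, y_n + h·k1); y_{n+1} = y_n + (h/2)·(k1 + k2).
x=0.000000, y=-2.300000:
  k1 = f(0.000000, -2.300000) = -9.257500
  k2 = f(0.460000, -6.558450) = -74.813216
  y ← -2.300000 + (0.46/2)·(-9.257500 + (-74.813216)) = -21.636265
y(0.46) ≈ -21.6363

-21.6363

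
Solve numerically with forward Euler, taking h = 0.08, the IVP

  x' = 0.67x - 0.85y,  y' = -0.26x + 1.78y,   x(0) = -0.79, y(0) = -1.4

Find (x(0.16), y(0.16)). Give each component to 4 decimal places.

Euler on (x,y): x_{n+1} = x_n + h·x', y_{n+1} = y_n + h·y'.
0.000000: (-0.790000, -1.400000); f=(0.660700, -2.286600) → (-0.737144, -1.582928)
0.080000: (-0.737144, -1.582928); f=(0.851602, -2.625954) → (-0.669016, -1.793004)
(x(0.16), y(0.16)) ≈ (-0.6690, -1.7930)

-0.6690, -1.7930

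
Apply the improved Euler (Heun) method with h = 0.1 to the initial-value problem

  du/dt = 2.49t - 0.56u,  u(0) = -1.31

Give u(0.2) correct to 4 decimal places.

-1.1228

Heun: k1 = f(t_n, u_n); k2 = f(t_n + h, u_n + h·k1); u_{n+1} = u_n + (h/2)·(k1 + k2).
t=0.000000, u=-1.310000:
  k1 = f(0.000000, -1.310000) = 0.733600
  k2 = f(0.100000, -1.236640) = 0.941518
  u ← -1.310000 + (0.1/2)·(0.733600 + 0.941518) = -1.226244
t=0.100000, u=-1.226244:
  k1 = f(0.100000, -1.226244) = 0.935697
  k2 = f(0.200000, -1.132674) = 1.132298
  u ← -1.226244 + (0.1/2)·(0.935697 + 1.132298) = -1.122844
u(0.2) ≈ -1.1228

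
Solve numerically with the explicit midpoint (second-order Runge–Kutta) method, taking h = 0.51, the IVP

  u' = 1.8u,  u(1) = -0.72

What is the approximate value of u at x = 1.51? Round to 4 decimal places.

-1.6843

Midpoint: k1 = f(x_n, u_n); k2 = f(x_n + h/2, u_n + (h/2)·k1); u_{n+1} = u_n + h·k2.
x=1.000000, u=-0.720000:
  k1 = f(1.000000, -0.720000) = -1.296000
  k2 = f(1.255000, -1.050480) = -1.890864
  u ← -0.720000 + 0.51·(-1.890864) = -1.684341
u(1.51) ≈ -1.6843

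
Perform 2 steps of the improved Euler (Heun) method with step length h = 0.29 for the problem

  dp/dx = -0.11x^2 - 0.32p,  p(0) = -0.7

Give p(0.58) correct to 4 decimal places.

-0.5894

Heun: k1 = f(x_n, p_n); k2 = f(x_n + h, p_n + h·k1); p_{n+1} = p_n + (h/2)·(k1 + k2).
x=0.000000, p=-0.700000:
  k1 = f(0.000000, -0.700000) = 0.224000
  k2 = f(0.290000, -0.635040) = 0.193962
  p ← -0.700000 + (0.29/2)·(0.224000 + 0.193962) = -0.639396
x=0.290000, p=-0.639396:
  k1 = f(0.290000, -0.639396) = 0.195356
  k2 = f(0.580000, -0.582742) = 0.149474
  p ← -0.639396 + (0.29/2)·(0.195356 + 0.149474) = -0.589395
p(0.58) ≈ -0.5894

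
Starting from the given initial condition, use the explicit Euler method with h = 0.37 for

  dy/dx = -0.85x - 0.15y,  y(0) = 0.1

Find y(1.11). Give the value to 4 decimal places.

Euler: y_{n+1} = y_n + h·f(x_n, y_n).
x=0.000000, y=0.100000: f=-0.015000 → y ← 0.100000 + 0.37·(-0.015000) = 0.094450
x=0.370000, y=0.094450: f=-0.328668 → y ← 0.094450 + 0.37·(-0.328668) = -0.027157
x=0.740000, y=-0.027157: f=-0.624926 → y ← -0.027157 + 0.37·(-0.624926) = -0.258380
y(1.11) ≈ -0.2584

-0.2584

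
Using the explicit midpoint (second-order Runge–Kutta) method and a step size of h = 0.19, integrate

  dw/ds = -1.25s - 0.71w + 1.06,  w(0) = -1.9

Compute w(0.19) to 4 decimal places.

-1.4957

Midpoint: k1 = f(s_n, w_n); k2 = f(s_n + h/2, w_n + (h/2)·k1); w_{n+1} = w_n + h·k2.
s=0.000000, w=-1.900000:
  k1 = f(0.000000, -1.900000) = 2.409000
  k2 = f(0.095000, -1.671145) = 2.127763
  w ← -1.900000 + 0.19·2.127763 = -1.495725
w(0.19) ≈ -1.4957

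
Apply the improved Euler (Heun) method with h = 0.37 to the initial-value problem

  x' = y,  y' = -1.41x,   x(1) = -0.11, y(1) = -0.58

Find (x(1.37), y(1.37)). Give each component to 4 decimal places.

Heun on (x,y): k1 = f(s_n, state_n); k2 = f(s_n + h, state_n + h·k1); state_{n+1} = state_n + (h/2)·(k1 + k2).
1.000000: (-0.110000, -0.580000)
  k1 = (-0.580000, 0.155100)
  predictor → (-0.324600, -0.522613)
  k2 = (-0.522613, 0.457686)
  → (-0.313983, -0.466635)
(x(1.37), y(1.37)) ≈ (-0.3140, -0.4666)

-0.3140, -0.4666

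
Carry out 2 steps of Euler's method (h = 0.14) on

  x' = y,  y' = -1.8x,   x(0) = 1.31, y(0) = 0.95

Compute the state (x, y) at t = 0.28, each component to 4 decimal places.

1.5298, 0.2562

Euler on (x,y): x_{n+1} = x_n + h·x', y_{n+1} = y_n + h·y'.
0.000000: (1.310000, 0.950000); f=(0.950000, -2.358000) → (1.443000, 0.619880)
0.140000: (1.443000, 0.619880); f=(0.619880, -2.597400) → (1.529783, 0.256244)
(x(0.28), y(0.28)) ≈ (1.5298, 0.2562)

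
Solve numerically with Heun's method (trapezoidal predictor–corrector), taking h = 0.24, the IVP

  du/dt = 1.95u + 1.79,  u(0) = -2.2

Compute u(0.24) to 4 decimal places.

Heun: k1 = f(t_n, u_n); k2 = f(t_n + h, u_n + h·k1); u_{n+1} = u_n + (h/2)·(k1 + k2).
t=0.000000, u=-2.200000:
  k1 = f(0.000000, -2.200000) = -2.500000
  k2 = f(0.240000, -2.800000) = -3.670000
  u ← -2.200000 + (0.24/2)·(-2.500000 + (-3.670000)) = -2.940400
u(0.24) ≈ -2.9404

-2.9404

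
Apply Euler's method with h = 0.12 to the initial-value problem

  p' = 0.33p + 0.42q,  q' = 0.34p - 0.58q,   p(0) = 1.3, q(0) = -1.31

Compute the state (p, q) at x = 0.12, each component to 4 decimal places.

1.2855, -1.1658

Euler on (p,q): p_{n+1} = p_n + h·p', q_{n+1} = q_n + h·q'.
0.000000: (1.300000, -1.310000); f=(-0.121200, 1.201800) → (1.285456, -1.165784)
(p(0.12), q(0.12)) ≈ (1.2855, -1.1658)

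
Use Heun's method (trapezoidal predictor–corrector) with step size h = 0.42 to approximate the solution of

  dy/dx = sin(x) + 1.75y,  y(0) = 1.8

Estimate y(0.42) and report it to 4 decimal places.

Heun: k1 = f(x_n, y_n); k2 = f(x_n + h, y_n + h·k1); y_{n+1} = y_n + (h/2)·(k1 + k2).
x=0.000000, y=1.800000:
  k1 = f(0.000000, 1.800000) = 3.150000
  k2 = f(0.420000, 3.123000) = 5.873010
  y ← 1.800000 + (0.42/2)·(3.150000 + 5.873010) = 3.694832
y(0.42) ≈ 3.6948

3.6948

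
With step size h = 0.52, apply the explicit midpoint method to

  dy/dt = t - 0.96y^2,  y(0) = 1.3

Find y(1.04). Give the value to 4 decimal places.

1.0423

Midpoint: k1 = f(t_n, y_n); k2 = f(t_n + h/2, y_n + (h/2)·k1); y_{n+1} = y_n + h·k2.
t=0.000000, y=1.300000:
  k1 = f(0.000000, 1.300000) = -1.622400
  k2 = f(0.260000, 0.878176) = -0.480345
  y ← 1.300000 + 0.52·(-0.480345) = 1.050220
t=0.520000, y=1.050220:
  k1 = f(0.520000, 1.050220) = -0.538844
  k2 = f(0.780000, 0.910121) = -0.015187
  y ← 1.050220 + 0.52·(-0.015187) = 1.042323
y(1.04) ≈ 1.0423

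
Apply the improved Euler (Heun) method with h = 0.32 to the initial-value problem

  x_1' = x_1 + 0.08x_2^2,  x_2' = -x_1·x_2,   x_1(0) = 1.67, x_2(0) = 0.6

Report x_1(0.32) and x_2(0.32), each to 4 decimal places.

Heun on (x_1,x_2): k1 = f(t_n, state_n); k2 = f(t_n + h, state_n + h·k1); state_{n+1} = state_n + (h/2)·(k1 + k2).
0.000000: (1.670000, 0.600000)
  k1 = (1.698800, -1.002000)
  predictor → (2.213616, 0.279360)
  k2 = (2.219859, -0.618396)
  → (2.296985, 0.340737)
(x_1(0.32), x_2(0.32)) ≈ (2.2970, 0.3407)

2.2970, 0.3407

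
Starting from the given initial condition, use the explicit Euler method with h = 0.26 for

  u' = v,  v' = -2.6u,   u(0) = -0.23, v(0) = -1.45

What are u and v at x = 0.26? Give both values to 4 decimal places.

Euler on (u,v): u_{n+1} = u_n + h·u', v_{n+1} = v_n + h·v'.
0.000000: (-0.230000, -1.450000); f=(-1.450000, 0.598000) → (-0.607000, -1.294520)
(u(0.26), v(0.26)) ≈ (-0.6070, -1.2945)

-0.6070, -1.2945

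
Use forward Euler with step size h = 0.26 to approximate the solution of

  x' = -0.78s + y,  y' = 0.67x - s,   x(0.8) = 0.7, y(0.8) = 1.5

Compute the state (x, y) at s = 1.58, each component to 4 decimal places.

1.1507, 1.1450

Euler on (x,y): x_{n+1} = x_n + h·x', y_{n+1} = y_n + h·y'.
0.800000: (0.700000, 1.500000); f=(0.876000, -0.331000) → (0.927760, 1.413940)
1.060000: (0.927760, 1.413940); f=(0.587140, -0.438401) → (1.080416, 1.299956)
1.320000: (1.080416, 1.299956); f=(0.270356, -0.596121) → (1.150709, 1.144964)
(x(1.58), y(1.58)) ≈ (1.1507, 1.1450)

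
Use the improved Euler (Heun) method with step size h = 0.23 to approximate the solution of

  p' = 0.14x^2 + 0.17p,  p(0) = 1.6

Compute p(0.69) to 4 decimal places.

1.8157

Heun: k1 = f(x_n, p_n); k2 = f(x_n + h, p_n + h·k1); p_{n+1} = p_n + (h/2)·(k1 + k2).
x=0.000000, p=1.600000:
  k1 = f(0.000000, 1.600000) = 0.272000
  k2 = f(0.230000, 1.662560) = 0.290041
  p ← 1.600000 + (0.23/2)·(0.272000 + 0.290041) = 1.664635
x=0.230000, p=1.664635:
  k1 = f(0.230000, 1.664635) = 0.290394
  k2 = f(0.460000, 1.731425) = 0.323966
  p ← 1.664635 + (0.23/2)·(0.290394 + 0.323966) = 1.735286
x=0.460000, p=1.735286:
  k1 = f(0.460000, 1.735286) = 0.324623
  k2 = f(0.690000, 1.809949) = 0.374345
  p ← 1.735286 + (0.23/2)·(0.324623 + 0.374345) = 1.815667
p(0.69) ≈ 1.8157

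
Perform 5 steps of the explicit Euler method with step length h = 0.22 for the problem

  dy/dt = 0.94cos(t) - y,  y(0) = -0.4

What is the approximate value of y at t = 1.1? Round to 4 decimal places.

Euler: y_{n+1} = y_n + h·f(t_n, y_n).
t=0.000000, y=-0.400000: f=1.340000 → y ← -0.400000 + 0.22·1.340000 = -0.105200
t=0.220000, y=-0.105200: f=1.022544 → y ← -0.105200 + 0.22·1.022544 = 0.119760
t=0.440000, y=0.119760: f=0.730707 → y ← 0.119760 + 0.22·0.730707 = 0.280515
t=0.660000, y=0.280515: f=0.462078 → y ← 0.280515 + 0.22·0.462078 = 0.382172
t=0.880000, y=0.382172: f=0.216750 → y ← 0.382172 + 0.22·0.216750 = 0.429857
y(1.1) ≈ 0.4299

0.4299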